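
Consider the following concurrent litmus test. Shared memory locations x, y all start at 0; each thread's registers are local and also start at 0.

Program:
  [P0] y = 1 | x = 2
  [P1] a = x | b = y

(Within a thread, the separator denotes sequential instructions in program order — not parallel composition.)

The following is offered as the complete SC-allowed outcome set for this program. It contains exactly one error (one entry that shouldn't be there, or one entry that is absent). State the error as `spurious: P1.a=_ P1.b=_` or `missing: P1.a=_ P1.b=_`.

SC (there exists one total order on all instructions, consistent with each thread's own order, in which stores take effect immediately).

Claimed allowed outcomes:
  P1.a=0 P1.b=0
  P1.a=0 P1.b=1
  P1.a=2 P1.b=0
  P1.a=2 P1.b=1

outcome vector order: (P1.a,P1.b)
SC: 3 outcomes — {(0,0) (0,1) (2,1)}
claimed∖SC = {(2,0)}

spurious: P1.a=2 P1.b=0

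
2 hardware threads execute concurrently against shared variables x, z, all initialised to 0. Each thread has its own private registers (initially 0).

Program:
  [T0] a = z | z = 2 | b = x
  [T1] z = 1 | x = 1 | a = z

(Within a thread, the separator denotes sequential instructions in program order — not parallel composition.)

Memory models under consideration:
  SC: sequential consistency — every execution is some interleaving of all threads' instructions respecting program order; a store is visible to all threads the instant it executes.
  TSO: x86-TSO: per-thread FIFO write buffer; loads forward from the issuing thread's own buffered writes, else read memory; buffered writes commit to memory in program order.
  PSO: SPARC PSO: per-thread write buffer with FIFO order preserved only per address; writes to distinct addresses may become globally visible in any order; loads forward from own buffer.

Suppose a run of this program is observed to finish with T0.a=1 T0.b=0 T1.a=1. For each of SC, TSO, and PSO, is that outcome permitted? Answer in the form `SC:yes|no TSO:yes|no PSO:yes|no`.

SC:no TSO:yes PSO:yes

outcome vector order: (T0.a,T0.b,T1.a)
[SC] allowed = {(0,0,1); (0,0,2); (0,1,1); (0,1,2); (1,0,2); (1,1,1); (1,1,2)}
[TSO] allowed = {(0,0,1); (0,0,2); (0,1,1); (0,1,2); (1,0,1); (1,0,2); (1,1,1); (1,1,2)}
[PSO] allowed = {(0,0,1); (0,0,2); (0,1,1); (0,1,2); (1,0,1); (1,0,2); (1,1,1); (1,1,2)}
target (1,0,1) ∈ {TSO,PSO}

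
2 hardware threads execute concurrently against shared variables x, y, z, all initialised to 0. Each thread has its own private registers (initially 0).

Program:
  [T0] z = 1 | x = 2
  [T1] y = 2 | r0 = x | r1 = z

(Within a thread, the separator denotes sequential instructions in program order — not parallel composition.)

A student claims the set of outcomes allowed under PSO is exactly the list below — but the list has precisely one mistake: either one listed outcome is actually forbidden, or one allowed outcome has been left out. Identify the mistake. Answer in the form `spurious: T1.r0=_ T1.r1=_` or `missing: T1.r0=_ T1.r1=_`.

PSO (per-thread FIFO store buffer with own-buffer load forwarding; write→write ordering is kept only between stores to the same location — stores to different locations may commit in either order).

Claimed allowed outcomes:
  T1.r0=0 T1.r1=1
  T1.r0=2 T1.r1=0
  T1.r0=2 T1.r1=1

outcome vector order: (T1.r0,T1.r1)
PSO (4): 00 01 20 21
PSO∖claimed = {00}

missing: T1.r0=0 T1.r1=0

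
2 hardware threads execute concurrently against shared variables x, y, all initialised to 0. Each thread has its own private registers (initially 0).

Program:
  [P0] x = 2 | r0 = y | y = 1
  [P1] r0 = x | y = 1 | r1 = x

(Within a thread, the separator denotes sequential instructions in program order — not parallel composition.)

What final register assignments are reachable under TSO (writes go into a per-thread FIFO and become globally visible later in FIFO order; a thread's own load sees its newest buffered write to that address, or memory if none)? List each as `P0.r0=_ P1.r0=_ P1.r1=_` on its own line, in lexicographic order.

P0.r0=0 P1.r0=0 P1.r1=0
P0.r0=0 P1.r0=0 P1.r1=2
P0.r0=0 P1.r0=2 P1.r1=2
P0.r0=1 P1.r0=0 P1.r1=0
P0.r0=1 P1.r0=0 P1.r1=2
P0.r0=1 P1.r0=2 P1.r1=2

outcome vector order: (P0.r0,P1.r0,P1.r1)
|TSO outcomes| = 6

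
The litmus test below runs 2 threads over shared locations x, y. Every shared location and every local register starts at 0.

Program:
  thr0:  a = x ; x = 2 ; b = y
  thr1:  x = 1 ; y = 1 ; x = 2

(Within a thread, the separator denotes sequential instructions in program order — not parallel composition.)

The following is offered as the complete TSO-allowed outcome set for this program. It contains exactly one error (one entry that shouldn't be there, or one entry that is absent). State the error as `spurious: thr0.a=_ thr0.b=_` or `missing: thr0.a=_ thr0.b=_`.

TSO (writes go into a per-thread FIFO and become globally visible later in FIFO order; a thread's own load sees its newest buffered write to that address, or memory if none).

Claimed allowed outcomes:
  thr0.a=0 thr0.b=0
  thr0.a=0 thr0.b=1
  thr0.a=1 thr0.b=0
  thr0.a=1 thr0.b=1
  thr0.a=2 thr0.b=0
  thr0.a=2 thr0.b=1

spurious: thr0.a=2 thr0.b=0

outcome vector order: (thr0.a,thr0.b)
TSO: 5 outcomes — {<0 0>; <0 1>; <1 0>; <1 1>; <2 1>}
claimed∖TSO = {<2 0>}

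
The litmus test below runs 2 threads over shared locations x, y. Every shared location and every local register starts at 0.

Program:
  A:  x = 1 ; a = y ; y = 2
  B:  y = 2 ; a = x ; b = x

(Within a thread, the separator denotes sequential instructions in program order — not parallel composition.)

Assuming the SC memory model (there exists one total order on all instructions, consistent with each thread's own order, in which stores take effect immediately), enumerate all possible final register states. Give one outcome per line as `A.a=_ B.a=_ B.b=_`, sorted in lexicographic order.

A.a=0 B.a=1 B.b=1
A.a=2 B.a=0 B.b=0
A.a=2 B.a=0 B.b=1
A.a=2 B.a=1 B.b=1

outcome vector order: (A.a,B.a,B.b)
|SC outcomes| = 4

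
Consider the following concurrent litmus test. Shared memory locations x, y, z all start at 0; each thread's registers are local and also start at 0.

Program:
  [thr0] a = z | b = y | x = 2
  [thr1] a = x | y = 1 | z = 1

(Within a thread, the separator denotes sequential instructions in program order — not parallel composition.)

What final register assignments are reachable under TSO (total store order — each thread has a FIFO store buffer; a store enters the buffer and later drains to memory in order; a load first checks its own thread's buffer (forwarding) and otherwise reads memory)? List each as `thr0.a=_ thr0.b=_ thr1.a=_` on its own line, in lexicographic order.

thr0.a=0 thr0.b=0 thr1.a=0
thr0.a=0 thr0.b=0 thr1.a=2
thr0.a=0 thr0.b=1 thr1.a=0
thr0.a=1 thr0.b=1 thr1.a=0

outcome vector order: (thr0.a,thr0.b,thr1.a)
|TSO outcomes| = 4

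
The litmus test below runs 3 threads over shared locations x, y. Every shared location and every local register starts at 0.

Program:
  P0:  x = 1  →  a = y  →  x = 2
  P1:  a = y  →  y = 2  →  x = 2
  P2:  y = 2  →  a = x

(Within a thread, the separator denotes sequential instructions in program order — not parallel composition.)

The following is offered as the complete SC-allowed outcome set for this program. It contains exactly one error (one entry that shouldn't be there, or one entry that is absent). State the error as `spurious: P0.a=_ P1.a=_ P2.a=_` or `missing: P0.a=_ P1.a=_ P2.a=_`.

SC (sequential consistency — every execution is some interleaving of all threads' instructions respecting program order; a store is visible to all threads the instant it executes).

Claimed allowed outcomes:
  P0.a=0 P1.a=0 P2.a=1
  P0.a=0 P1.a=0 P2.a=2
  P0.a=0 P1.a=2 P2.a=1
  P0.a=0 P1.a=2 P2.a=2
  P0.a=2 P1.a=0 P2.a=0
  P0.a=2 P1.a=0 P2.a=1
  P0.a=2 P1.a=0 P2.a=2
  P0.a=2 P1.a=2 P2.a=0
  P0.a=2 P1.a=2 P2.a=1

outcome vector order: (P0.a,P1.a,P2.a)
SC (10): <0 0 1> <0 0 2> <0 2 1> <0 2 2> <2 0 0> <2 0 1> <2 0 2> <2 2 0> <2 2 1> <2 2 2>
SC∖claimed = {<2 2 2>}

missing: P0.a=2 P1.a=2 P2.a=2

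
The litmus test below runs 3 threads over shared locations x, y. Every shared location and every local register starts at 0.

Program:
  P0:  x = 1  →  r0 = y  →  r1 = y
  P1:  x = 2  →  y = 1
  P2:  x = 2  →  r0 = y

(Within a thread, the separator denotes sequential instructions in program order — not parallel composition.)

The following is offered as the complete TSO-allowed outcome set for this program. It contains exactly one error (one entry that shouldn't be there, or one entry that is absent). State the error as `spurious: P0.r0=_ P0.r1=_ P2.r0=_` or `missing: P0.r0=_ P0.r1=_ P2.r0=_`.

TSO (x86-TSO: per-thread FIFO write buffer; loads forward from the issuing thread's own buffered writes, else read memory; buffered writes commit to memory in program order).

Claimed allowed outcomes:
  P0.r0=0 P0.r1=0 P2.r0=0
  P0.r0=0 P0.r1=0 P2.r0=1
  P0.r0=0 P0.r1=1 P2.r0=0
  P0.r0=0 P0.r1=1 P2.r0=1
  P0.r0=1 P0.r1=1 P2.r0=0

missing: P0.r0=1 P0.r1=1 P2.r0=1

outcome vector order: (P0.r0,P0.r1,P2.r0)
[TSO] allowed = {(0,0,0), (0,0,1), (0,1,0), (0,1,1), (1,1,0), (1,1,1)}
TSO∖claimed = {(1,1,1)}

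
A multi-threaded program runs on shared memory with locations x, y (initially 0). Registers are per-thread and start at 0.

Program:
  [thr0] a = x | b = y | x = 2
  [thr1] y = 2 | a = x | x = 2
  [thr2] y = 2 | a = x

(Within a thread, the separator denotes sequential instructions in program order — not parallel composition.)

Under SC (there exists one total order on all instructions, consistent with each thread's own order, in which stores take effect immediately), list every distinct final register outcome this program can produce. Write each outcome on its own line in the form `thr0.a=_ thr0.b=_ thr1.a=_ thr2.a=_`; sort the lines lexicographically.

thr0.a=0 thr0.b=0 thr1.a=0 thr2.a=0
thr0.a=0 thr0.b=0 thr1.a=0 thr2.a=2
thr0.a=0 thr0.b=0 thr1.a=2 thr2.a=0
thr0.a=0 thr0.b=0 thr1.a=2 thr2.a=2
thr0.a=0 thr0.b=2 thr1.a=0 thr2.a=0
thr0.a=0 thr0.b=2 thr1.a=0 thr2.a=2
thr0.a=0 thr0.b=2 thr1.a=2 thr2.a=0
thr0.a=0 thr0.b=2 thr1.a=2 thr2.a=2
thr0.a=2 thr0.b=2 thr1.a=0 thr2.a=0
thr0.a=2 thr0.b=2 thr1.a=0 thr2.a=2

outcome vector order: (thr0.a,thr0.b,thr1.a,thr2.a)
|SC outcomes| = 10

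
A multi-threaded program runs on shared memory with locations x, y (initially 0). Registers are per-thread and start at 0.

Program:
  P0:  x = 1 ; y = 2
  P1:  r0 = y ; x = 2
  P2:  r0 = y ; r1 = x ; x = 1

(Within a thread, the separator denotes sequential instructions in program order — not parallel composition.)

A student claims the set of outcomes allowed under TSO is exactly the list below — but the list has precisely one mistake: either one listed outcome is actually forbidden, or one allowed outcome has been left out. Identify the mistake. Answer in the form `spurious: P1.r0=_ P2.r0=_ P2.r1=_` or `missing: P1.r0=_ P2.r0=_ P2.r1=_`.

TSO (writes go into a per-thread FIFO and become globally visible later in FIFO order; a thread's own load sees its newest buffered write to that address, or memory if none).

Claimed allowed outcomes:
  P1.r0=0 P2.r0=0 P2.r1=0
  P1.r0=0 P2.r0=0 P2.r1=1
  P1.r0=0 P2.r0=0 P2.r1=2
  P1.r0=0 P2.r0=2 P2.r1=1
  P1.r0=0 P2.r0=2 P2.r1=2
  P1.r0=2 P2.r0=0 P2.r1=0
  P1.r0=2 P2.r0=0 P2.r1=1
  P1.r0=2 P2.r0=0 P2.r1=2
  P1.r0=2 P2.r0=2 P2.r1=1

missing: P1.r0=2 P2.r0=2 P2.r1=2

outcome vector order: (P1.r0,P2.r0,P2.r1)
TSO (10): 000, 001, 002, 021, 022, 200, 201, 202, 221, 222
TSO∖claimed = {222}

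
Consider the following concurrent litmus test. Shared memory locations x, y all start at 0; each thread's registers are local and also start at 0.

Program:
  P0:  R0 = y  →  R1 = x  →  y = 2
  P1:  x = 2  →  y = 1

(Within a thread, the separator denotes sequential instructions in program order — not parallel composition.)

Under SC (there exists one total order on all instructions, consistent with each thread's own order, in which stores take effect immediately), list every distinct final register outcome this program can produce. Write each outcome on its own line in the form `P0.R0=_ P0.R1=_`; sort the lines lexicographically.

outcome vector order: (P0.R0,P0.R1)
|SC outcomes| = 3

P0.R0=0 P0.R1=0
P0.R0=0 P0.R1=2
P0.R0=1 P0.R1=2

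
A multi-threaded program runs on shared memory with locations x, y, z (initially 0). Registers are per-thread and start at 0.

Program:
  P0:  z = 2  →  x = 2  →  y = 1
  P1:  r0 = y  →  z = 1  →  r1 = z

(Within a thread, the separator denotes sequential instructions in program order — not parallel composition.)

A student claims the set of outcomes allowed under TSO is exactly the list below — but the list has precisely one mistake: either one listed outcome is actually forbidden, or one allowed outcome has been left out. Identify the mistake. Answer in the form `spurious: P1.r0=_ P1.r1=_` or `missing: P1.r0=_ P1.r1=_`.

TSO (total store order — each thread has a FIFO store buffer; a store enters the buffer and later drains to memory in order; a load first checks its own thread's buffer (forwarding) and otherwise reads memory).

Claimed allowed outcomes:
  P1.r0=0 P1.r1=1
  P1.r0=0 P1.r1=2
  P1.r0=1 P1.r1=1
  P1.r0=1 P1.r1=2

outcome vector order: (P1.r0,P1.r1)
TSO (3): 01; 02; 11
claimed∖TSO = {12}

spurious: P1.r0=1 P1.r1=2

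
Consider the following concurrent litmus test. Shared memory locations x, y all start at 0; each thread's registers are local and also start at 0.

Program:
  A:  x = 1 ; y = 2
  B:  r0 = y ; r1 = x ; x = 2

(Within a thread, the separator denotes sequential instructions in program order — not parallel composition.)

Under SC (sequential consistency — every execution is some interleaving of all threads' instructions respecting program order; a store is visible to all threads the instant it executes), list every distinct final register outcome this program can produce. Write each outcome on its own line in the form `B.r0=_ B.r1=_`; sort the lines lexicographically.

B.r0=0 B.r1=0
B.r0=0 B.r1=1
B.r0=2 B.r1=1

outcome vector order: (B.r0,B.r1)
|SC outcomes| = 3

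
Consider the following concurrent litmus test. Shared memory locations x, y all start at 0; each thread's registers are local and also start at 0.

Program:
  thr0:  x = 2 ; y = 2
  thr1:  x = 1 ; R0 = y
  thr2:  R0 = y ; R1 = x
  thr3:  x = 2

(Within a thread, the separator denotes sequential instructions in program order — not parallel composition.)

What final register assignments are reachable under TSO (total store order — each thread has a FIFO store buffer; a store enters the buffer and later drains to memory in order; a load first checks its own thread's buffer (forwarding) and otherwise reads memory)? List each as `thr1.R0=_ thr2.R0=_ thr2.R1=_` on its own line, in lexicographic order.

outcome vector order: (thr1.R0,thr2.R0,thr2.R1)
|TSO outcomes| = 10

thr1.R0=0 thr2.R0=0 thr2.R1=0
thr1.R0=0 thr2.R0=0 thr2.R1=1
thr1.R0=0 thr2.R0=0 thr2.R1=2
thr1.R0=0 thr2.R0=2 thr2.R1=1
thr1.R0=0 thr2.R0=2 thr2.R1=2
thr1.R0=2 thr2.R0=0 thr2.R1=0
thr1.R0=2 thr2.R0=0 thr2.R1=1
thr1.R0=2 thr2.R0=0 thr2.R1=2
thr1.R0=2 thr2.R0=2 thr2.R1=1
thr1.R0=2 thr2.R0=2 thr2.R1=2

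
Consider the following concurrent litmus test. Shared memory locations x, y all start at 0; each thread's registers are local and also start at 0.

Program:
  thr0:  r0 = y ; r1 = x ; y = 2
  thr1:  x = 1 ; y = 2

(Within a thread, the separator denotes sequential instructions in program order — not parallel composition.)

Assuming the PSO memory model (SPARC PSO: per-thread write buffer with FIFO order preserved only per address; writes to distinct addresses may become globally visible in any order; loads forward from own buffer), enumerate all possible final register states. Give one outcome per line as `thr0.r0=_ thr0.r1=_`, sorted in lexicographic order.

outcome vector order: (thr0.r0,thr0.r1)
|PSO outcomes| = 4

thr0.r0=0 thr0.r1=0
thr0.r0=0 thr0.r1=1
thr0.r0=2 thr0.r1=0
thr0.r0=2 thr0.r1=1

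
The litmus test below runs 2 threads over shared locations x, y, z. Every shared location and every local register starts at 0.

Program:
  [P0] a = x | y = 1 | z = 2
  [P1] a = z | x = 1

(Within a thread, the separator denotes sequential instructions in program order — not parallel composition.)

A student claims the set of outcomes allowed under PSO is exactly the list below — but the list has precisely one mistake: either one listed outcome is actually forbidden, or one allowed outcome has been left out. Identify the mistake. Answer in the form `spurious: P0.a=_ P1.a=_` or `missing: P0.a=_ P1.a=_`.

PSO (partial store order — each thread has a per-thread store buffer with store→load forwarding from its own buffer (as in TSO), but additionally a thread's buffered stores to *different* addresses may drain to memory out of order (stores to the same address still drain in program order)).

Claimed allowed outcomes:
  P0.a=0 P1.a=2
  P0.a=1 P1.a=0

missing: P0.a=0 P1.a=0

outcome vector order: (P0.a,P1.a)
under PSO → 00 02 10
PSO∖claimed = {00}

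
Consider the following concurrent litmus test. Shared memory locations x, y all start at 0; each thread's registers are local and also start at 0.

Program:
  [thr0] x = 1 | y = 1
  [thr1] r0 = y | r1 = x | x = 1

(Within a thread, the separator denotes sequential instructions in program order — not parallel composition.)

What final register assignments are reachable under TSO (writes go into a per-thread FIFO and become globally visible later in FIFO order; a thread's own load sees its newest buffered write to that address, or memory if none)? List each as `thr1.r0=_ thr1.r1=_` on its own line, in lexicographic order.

thr1.r0=0 thr1.r1=0
thr1.r0=0 thr1.r1=1
thr1.r0=1 thr1.r1=1

outcome vector order: (thr1.r0,thr1.r1)
|TSO outcomes| = 3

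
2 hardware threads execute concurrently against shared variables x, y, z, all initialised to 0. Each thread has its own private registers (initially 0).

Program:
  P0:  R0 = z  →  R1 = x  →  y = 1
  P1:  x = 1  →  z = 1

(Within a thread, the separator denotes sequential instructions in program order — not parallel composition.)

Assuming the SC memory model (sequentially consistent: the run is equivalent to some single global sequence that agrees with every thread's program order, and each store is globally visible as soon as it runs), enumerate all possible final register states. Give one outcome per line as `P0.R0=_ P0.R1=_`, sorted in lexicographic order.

outcome vector order: (P0.R0,P0.R1)
|SC outcomes| = 3

P0.R0=0 P0.R1=0
P0.R0=0 P0.R1=1
P0.R0=1 P0.R1=1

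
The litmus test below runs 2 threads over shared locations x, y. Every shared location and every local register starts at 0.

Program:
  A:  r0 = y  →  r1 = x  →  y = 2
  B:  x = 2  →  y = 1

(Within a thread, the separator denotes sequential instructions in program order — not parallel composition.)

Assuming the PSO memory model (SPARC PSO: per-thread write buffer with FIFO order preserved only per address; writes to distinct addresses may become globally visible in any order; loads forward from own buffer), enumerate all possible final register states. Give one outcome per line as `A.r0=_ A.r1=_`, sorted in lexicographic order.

A.r0=0 A.r1=0
A.r0=0 A.r1=2
A.r0=1 A.r1=0
A.r0=1 A.r1=2

outcome vector order: (A.r0,A.r1)
|PSO outcomes| = 4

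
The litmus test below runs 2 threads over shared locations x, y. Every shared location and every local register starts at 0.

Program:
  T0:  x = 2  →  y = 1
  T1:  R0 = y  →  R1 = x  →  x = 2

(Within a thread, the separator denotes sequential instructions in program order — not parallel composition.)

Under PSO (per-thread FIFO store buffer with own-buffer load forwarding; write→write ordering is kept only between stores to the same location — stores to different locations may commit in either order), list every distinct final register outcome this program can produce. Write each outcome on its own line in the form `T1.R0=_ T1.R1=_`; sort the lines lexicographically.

outcome vector order: (T1.R0,T1.R1)
|PSO outcomes| = 4

T1.R0=0 T1.R1=0
T1.R0=0 T1.R1=2
T1.R0=1 T1.R1=0
T1.R0=1 T1.R1=2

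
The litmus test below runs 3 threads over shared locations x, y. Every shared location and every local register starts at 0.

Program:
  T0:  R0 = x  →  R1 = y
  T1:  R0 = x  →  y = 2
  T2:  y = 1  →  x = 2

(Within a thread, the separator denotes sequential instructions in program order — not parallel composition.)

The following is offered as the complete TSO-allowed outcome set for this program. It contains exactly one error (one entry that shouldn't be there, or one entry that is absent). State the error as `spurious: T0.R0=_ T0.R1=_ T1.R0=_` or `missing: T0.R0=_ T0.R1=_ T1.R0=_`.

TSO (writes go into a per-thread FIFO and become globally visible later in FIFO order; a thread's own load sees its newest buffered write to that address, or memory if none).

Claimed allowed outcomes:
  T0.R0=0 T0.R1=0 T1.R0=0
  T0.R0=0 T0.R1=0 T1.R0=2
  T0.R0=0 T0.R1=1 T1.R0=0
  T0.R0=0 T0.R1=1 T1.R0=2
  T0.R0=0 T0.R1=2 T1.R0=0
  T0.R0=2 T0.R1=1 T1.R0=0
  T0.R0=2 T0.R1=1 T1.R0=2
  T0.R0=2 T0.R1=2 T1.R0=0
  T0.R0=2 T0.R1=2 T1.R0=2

outcome vector order: (T0.R0,T0.R1,T1.R0)
under TSO → (0,0,0), (0,0,2), (0,1,0), (0,1,2), (0,2,0), (0,2,2), (2,1,0), (2,1,2), (2,2,0), (2,2,2)
TSO∖claimed = {(0,2,2)}

missing: T0.R0=0 T0.R1=2 T1.R0=2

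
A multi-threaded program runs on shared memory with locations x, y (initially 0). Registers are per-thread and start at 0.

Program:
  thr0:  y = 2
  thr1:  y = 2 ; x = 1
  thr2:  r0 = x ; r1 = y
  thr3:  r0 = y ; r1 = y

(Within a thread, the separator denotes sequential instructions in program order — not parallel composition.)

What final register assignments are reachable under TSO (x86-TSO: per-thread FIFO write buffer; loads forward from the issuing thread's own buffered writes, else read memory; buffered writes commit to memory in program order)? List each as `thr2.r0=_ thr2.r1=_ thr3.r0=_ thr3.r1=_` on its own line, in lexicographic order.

thr2.r0=0 thr2.r1=0 thr3.r0=0 thr3.r1=0
thr2.r0=0 thr2.r1=0 thr3.r0=0 thr3.r1=2
thr2.r0=0 thr2.r1=0 thr3.r0=2 thr3.r1=2
thr2.r0=0 thr2.r1=2 thr3.r0=0 thr3.r1=0
thr2.r0=0 thr2.r1=2 thr3.r0=0 thr3.r1=2
thr2.r0=0 thr2.r1=2 thr3.r0=2 thr3.r1=2
thr2.r0=1 thr2.r1=2 thr3.r0=0 thr3.r1=0
thr2.r0=1 thr2.r1=2 thr3.r0=0 thr3.r1=2
thr2.r0=1 thr2.r1=2 thr3.r0=2 thr3.r1=2

outcome vector order: (thr2.r0,thr2.r1,thr3.r0,thr3.r1)
|TSO outcomes| = 9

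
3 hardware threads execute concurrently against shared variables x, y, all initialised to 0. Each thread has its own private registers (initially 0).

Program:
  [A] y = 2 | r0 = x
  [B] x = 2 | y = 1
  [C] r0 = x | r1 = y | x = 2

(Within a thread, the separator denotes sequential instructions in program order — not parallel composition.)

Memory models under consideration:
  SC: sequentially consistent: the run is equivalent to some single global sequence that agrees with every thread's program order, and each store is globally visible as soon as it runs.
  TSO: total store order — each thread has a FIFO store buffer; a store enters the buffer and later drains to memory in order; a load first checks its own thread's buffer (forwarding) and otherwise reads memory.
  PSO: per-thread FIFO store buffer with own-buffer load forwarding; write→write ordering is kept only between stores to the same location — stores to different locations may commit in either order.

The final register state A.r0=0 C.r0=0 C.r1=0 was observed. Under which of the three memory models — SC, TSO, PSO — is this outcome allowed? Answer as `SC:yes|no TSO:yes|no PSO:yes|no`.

outcome vector order: (A.r0,C.r0,C.r1)
SC: 11 outcomes — {<0 0 0>, <0 0 1>, <0 0 2>, <0 2 1>, <0 2 2>, <2 0 0>, <2 0 1>, <2 0 2>, <2 2 0>, <2 2 1>, <2 2 2>}
TSO: 12 outcomes — {<0 0 0>, <0 0 1>, <0 0 2>, <0 2 0>, <0 2 1>, <0 2 2>, <2 0 0>, <2 0 1>, <2 0 2>, <2 2 0>, <2 2 1>, <2 2 2>}
PSO: 12 outcomes — {<0 0 0>, <0 0 1>, <0 0 2>, <0 2 0>, <0 2 1>, <0 2 2>, <2 0 0>, <2 0 1>, <2 0 2>, <2 2 0>, <2 2 1>, <2 2 2>}
target <0 0 0> ∈ {SC,TSO,PSO}

SC:yes TSO:yes PSO:yes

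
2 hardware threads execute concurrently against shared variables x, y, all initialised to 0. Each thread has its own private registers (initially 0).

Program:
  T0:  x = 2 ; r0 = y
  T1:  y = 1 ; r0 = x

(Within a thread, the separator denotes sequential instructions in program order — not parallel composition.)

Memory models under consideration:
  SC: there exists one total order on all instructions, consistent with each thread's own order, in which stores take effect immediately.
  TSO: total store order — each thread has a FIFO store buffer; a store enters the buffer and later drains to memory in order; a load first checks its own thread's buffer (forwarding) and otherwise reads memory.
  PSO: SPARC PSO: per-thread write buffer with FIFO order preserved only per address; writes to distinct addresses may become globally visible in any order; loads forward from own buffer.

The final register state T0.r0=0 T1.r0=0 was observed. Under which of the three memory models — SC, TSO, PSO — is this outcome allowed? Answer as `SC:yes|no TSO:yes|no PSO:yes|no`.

outcome vector order: (T0.r0,T1.r0)
[SC] allowed = {0/2, 1/0, 1/2}
[TSO] allowed = {0/0, 0/2, 1/0, 1/2}
[PSO] allowed = {0/0, 0/2, 1/0, 1/2}
target 0/0 ∈ {TSO,PSO}

SC:no TSO:yes PSO:yes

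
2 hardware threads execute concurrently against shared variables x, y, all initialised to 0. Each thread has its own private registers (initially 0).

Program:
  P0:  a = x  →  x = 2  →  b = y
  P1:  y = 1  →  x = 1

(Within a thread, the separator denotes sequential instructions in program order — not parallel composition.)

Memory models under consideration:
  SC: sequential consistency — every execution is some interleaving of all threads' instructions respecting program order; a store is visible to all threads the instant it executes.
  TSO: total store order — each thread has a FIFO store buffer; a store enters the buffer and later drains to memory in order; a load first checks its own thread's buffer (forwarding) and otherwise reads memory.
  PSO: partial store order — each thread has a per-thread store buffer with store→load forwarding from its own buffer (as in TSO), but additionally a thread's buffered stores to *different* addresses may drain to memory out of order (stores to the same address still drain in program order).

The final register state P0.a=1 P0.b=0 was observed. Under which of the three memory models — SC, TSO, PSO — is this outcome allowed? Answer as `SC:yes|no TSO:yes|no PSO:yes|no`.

SC:no TSO:no PSO:yes

outcome vector order: (P0.a,P0.b)
[SC] allowed = {0/0; 0/1; 1/1}
[TSO] allowed = {0/0; 0/1; 1/1}
[PSO] allowed = {0/0; 0/1; 1/0; 1/1}
target 1/0 ∈ {PSO}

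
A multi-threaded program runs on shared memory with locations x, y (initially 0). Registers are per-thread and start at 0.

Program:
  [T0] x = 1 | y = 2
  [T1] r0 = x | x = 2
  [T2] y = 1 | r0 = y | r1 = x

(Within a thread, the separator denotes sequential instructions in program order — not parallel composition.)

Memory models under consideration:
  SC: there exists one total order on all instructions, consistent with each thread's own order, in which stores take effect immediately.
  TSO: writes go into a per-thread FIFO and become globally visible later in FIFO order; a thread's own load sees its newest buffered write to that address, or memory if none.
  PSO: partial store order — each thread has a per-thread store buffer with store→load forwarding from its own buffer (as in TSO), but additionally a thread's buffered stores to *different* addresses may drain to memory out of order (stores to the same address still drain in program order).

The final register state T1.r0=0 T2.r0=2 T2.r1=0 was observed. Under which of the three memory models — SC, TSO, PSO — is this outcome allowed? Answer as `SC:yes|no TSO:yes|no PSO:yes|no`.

outcome vector order: (T1.r0,T2.r0,T2.r1)
SC (10): (0,1,0), (0,1,1), (0,1,2), (0,2,1), (0,2,2), (1,1,0), (1,1,1), (1,1,2), (1,2,1), (1,2,2)
TSO (10): (0,1,0), (0,1,1), (0,1,2), (0,2,1), (0,2,2), (1,1,0), (1,1,1), (1,1,2), (1,2,1), (1,2,2)
PSO (12): (0,1,0), (0,1,1), (0,1,2), (0,2,0), (0,2,1), (0,2,2), (1,1,0), (1,1,1), (1,1,2), (1,2,0), (1,2,1), (1,2,2)
target (0,2,0) ∈ {PSO}

SC:no TSO:no PSO:yes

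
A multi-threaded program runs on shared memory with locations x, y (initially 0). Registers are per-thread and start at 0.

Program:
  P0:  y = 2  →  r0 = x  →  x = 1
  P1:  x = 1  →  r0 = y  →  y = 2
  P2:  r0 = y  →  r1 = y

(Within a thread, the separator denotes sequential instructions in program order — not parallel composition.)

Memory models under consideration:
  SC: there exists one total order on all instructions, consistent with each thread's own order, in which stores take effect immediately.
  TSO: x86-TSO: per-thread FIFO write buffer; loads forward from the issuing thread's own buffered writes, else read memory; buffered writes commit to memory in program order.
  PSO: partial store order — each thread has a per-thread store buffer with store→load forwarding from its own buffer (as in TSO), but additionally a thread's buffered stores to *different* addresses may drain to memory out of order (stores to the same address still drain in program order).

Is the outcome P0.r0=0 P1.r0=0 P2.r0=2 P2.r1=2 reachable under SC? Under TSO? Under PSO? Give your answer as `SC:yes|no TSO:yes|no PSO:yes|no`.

SC:no TSO:yes PSO:yes

outcome vector order: (P0.r0,P1.r0,P2.r0,P2.r1)
[SC] allowed = {<0 2 0 0>; <0 2 0 2>; <0 2 2 2>; <1 0 0 0>; <1 0 0 2>; <1 0 2 2>; <1 2 0 0>; <1 2 0 2>; <1 2 2 2>}
[TSO] allowed = {<0 0 0 0>; <0 0 0 2>; <0 0 2 2>; <0 2 0 0>; <0 2 0 2>; <0 2 2 2>; <1 0 0 0>; <1 0 0 2>; <1 0 2 2>; <1 2 0 0>; <1 2 0 2>; <1 2 2 2>}
[PSO] allowed = {<0 0 0 0>; <0 0 0 2>; <0 0 2 2>; <0 2 0 0>; <0 2 0 2>; <0 2 2 2>; <1 0 0 0>; <1 0 0 2>; <1 0 2 2>; <1 2 0 0>; <1 2 0 2>; <1 2 2 2>}
target <0 0 2 2> ∈ {TSO,PSO}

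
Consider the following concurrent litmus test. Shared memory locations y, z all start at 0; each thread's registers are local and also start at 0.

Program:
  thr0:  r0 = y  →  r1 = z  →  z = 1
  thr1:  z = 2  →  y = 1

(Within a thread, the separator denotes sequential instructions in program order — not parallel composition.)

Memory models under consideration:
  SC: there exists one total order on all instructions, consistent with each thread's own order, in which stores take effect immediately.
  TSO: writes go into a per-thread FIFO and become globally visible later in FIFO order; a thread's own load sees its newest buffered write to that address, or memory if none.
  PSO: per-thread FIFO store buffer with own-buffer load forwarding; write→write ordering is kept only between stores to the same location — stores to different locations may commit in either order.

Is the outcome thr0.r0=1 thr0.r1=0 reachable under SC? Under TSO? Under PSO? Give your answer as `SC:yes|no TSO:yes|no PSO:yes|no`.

outcome vector order: (thr0.r0,thr0.r1)
SC: 3 outcomes — {0/0; 0/2; 1/2}
TSO: 3 outcomes — {0/0; 0/2; 1/2}
PSO: 4 outcomes — {0/0; 0/2; 1/0; 1/2}
target 1/0 ∈ {PSO}

SC:no TSO:no PSO:yes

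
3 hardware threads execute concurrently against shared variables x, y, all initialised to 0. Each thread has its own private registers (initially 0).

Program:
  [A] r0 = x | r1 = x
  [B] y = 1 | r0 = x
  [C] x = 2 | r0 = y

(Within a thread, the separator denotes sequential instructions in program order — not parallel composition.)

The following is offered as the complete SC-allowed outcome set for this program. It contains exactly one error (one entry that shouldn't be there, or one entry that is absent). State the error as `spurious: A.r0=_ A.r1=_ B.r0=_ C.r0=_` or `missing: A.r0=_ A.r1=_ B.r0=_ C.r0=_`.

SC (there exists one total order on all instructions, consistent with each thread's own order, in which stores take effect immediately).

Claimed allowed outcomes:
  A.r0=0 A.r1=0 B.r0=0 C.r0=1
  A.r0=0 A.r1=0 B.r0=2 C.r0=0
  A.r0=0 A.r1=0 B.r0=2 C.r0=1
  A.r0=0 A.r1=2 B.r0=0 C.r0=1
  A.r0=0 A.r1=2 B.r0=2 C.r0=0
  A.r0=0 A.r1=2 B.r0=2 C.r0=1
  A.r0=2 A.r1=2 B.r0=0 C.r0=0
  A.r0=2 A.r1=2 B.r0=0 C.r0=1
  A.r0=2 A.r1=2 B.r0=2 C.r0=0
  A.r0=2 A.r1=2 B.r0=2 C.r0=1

outcome vector order: (A.r0,A.r1,B.r0,C.r0)
[SC] allowed = {<0 0 0 1>; <0 0 2 0>; <0 0 2 1>; <0 2 0 1>; <0 2 2 0>; <0 2 2 1>; <2 2 0 1>; <2 2 2 0>; <2 2 2 1>}
claimed∖SC = {<2 2 0 0>}

spurious: A.r0=2 A.r1=2 B.r0=0 C.r0=0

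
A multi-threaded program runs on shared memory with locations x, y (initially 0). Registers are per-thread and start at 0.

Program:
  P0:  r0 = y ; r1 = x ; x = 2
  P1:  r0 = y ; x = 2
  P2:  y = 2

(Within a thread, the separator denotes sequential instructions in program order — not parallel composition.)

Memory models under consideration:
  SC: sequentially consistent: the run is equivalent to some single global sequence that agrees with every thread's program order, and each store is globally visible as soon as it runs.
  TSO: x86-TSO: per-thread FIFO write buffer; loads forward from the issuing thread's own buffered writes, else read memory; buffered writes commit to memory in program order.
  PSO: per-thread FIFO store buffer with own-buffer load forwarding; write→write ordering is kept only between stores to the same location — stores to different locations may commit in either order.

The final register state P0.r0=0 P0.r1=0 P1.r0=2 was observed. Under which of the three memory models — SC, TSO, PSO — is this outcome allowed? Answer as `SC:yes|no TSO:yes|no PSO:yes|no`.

SC:yes TSO:yes PSO:yes

outcome vector order: (P0.r0,P0.r1,P1.r0)
SC (8): (0,0,0), (0,0,2), (0,2,0), (0,2,2), (2,0,0), (2,0,2), (2,2,0), (2,2,2)
TSO (8): (0,0,0), (0,0,2), (0,2,0), (0,2,2), (2,0,0), (2,0,2), (2,2,0), (2,2,2)
PSO (8): (0,0,0), (0,0,2), (0,2,0), (0,2,2), (2,0,0), (2,0,2), (2,2,0), (2,2,2)
target (0,0,2) ∈ {SC,TSO,PSO}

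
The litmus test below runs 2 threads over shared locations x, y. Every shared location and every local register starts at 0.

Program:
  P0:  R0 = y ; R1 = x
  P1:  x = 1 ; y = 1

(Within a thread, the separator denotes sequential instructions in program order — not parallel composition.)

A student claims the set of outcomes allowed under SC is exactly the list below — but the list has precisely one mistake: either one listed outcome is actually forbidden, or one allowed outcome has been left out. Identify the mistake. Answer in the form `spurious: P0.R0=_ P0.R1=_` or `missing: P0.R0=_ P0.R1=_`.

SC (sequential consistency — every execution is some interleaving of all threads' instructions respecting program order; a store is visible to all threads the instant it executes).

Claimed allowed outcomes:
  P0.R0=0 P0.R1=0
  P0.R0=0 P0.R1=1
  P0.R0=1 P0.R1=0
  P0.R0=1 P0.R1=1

spurious: P0.R0=1 P0.R1=0

outcome vector order: (P0.R0,P0.R1)
SC: 3 outcomes — {<0 0> <0 1> <1 1>}
claimed∖SC = {<1 0>}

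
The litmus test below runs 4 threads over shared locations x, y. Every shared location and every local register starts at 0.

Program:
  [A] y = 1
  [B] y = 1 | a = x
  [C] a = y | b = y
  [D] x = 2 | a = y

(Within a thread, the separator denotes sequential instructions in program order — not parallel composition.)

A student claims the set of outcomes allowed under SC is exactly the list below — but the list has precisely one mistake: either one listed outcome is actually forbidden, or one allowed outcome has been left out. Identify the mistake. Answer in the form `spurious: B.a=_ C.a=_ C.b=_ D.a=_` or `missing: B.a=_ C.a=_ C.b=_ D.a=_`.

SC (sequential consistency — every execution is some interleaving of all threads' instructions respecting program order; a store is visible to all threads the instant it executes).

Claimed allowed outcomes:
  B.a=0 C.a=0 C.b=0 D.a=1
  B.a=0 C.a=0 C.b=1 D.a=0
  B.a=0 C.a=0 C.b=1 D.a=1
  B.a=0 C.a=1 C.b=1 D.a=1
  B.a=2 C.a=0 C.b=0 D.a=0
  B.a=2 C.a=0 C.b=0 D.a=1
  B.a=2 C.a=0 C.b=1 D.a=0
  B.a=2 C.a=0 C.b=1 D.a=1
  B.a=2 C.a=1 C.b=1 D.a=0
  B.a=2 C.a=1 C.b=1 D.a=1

spurious: B.a=0 C.a=0 C.b=1 D.a=0

outcome vector order: (B.a,C.a,C.b,D.a)
[SC] allowed = {0/0/0/1, 0/0/1/1, 0/1/1/1, 2/0/0/0, 2/0/0/1, 2/0/1/0, 2/0/1/1, 2/1/1/0, 2/1/1/1}
claimed∖SC = {0/0/1/0}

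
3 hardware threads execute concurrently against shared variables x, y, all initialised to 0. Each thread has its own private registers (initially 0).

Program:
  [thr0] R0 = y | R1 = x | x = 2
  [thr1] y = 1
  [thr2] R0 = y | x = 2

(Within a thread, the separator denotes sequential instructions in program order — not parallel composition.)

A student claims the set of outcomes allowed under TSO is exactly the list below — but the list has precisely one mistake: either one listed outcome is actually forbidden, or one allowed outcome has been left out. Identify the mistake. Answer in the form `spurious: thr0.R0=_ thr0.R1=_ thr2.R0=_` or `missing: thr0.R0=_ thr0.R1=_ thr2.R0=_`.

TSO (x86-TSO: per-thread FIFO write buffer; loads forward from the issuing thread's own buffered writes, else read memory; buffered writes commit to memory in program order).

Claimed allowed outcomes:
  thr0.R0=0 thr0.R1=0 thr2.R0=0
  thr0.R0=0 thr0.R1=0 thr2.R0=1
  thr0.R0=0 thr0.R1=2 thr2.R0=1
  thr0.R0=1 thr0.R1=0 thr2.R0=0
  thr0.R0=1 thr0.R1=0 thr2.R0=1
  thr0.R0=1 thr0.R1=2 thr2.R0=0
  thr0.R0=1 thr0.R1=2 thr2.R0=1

outcome vector order: (thr0.R0,thr0.R1,thr2.R0)
TSO: 8 outcomes — {000 001 020 021 100 101 120 121}
TSO∖claimed = {020}

missing: thr0.R0=0 thr0.R1=2 thr2.R0=0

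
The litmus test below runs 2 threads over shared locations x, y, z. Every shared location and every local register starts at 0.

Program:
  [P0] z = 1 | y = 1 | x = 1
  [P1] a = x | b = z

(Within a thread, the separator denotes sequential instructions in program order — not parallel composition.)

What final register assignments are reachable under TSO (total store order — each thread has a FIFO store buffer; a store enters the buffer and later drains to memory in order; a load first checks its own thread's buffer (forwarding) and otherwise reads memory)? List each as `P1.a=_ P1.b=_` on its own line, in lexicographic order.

outcome vector order: (P1.a,P1.b)
|TSO outcomes| = 3

P1.a=0 P1.b=0
P1.a=0 P1.b=1
P1.a=1 P1.b=1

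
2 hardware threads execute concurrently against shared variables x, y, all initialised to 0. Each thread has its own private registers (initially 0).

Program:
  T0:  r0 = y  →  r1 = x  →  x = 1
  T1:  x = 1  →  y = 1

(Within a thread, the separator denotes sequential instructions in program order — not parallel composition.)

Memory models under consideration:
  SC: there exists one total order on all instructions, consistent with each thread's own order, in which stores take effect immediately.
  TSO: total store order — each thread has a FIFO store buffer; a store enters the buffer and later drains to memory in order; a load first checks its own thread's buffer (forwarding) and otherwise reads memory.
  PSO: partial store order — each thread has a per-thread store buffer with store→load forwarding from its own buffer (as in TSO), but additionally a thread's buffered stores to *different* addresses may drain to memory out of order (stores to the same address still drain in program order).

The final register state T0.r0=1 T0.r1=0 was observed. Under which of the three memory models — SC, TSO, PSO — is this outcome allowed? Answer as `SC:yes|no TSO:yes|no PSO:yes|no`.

outcome vector order: (T0.r0,T0.r1)
SC: 3 outcomes — {0/0; 0/1; 1/1}
TSO: 3 outcomes — {0/0; 0/1; 1/1}
PSO: 4 outcomes — {0/0; 0/1; 1/0; 1/1}
target 1/0 ∈ {PSO}

SC:no TSO:no PSO:yes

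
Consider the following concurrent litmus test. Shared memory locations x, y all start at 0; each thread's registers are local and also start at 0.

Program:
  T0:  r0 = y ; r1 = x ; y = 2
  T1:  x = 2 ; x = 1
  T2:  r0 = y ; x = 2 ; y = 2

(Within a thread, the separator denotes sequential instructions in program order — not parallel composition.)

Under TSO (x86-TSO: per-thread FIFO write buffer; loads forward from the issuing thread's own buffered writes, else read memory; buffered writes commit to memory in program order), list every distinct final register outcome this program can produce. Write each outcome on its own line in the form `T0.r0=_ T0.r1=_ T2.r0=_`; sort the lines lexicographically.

T0.r0=0 T0.r1=0 T2.r0=0
T0.r0=0 T0.r1=0 T2.r0=2
T0.r0=0 T0.r1=1 T2.r0=0
T0.r0=0 T0.r1=1 T2.r0=2
T0.r0=0 T0.r1=2 T2.r0=0
T0.r0=0 T0.r1=2 T2.r0=2
T0.r0=2 T0.r1=1 T2.r0=0
T0.r0=2 T0.r1=2 T2.r0=0

outcome vector order: (T0.r0,T0.r1,T2.r0)
|TSO outcomes| = 8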